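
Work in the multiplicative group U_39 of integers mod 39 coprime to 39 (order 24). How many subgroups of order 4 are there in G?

3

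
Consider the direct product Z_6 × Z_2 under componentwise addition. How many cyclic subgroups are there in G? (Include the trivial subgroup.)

Group the elements of G by the cyclic subgroup they generate; each cyclic subgroup of order d accounts for φ(d) elements.
Cyclic subgroups by order — order 1: 1; order 2: 3; order 3: 1; order 6: 3.
Total: 8.

8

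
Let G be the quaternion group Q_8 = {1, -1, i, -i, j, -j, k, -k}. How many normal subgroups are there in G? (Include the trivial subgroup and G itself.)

6

G has 6 subgroups. Checking conjugation-invariance by order — order 1: 1/1 normal; order 2: 1/1 normal; order 4: 3/3 normal; order 8: 1/1 normal.
Total normal subgroups: 6.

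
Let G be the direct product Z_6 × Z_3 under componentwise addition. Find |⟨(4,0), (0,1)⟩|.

|⟨(4,0)⟩| = 3 and |⟨(0,1)⟩| = 3, so |H| is a multiple of lcm(3, 3) = 3 and divides |G| = 18.
Closing under the operation: H = {(0,0), (0,1), (0,2), (2,0), (2,1), (2,2), (4,0), (4,1), (4,2)}, so |H| = 9.

9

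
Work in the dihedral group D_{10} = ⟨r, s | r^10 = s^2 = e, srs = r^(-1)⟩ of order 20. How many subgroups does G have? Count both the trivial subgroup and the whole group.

22

|G| = 20, so by Lagrange every subgroup order divides 20. Divisors: 1, 2, 4, 5, 10, 20.
Subgroups by order — order 1: 1; order 2: 11; order 4: 5; order 5: 1; order 10: 3; order 20: 1.
Total: 1 + 11 + 5 + 1 + 3 + 1 = 22.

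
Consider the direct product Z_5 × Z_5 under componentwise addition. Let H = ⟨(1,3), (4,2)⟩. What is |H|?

|⟨(1,3)⟩| = 5 and |⟨(4,2)⟩| = 5, so |H| is a multiple of lcm(5, 5) = 5 and divides |G| = 25.
Closing under the operation: H = {(0,0), (1,3), (2,1), (3,4), (4,2)}, so |H| = 5.

5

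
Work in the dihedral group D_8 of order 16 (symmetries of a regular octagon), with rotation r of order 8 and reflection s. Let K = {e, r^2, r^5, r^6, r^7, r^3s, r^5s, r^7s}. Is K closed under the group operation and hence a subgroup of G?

No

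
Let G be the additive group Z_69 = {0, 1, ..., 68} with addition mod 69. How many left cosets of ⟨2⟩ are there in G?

|⟨2⟩| = 69 and |G| = 69.
By Lagrange, [G : H] = |G|/|H| = 69/69 = 1.

1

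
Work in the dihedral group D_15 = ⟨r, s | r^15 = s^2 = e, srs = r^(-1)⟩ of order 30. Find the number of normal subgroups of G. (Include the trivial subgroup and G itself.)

5

G has 28 subgroups. Checking conjugation-invariance by order — order 1: 1/1 normal; order 2: 0/15 normal; order 3: 1/1 normal; order 5: 1/1 normal; order 6: 0/5 normal; order 10: 0/3 normal; order 15: 1/1 normal; order 30: 1/1 normal.
Total normal subgroups: 5.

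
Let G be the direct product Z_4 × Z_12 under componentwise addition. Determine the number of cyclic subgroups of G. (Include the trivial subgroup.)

20

Group the elements of G by the cyclic subgroup they generate; each cyclic subgroup of order d accounts for φ(d) elements.
Cyclic subgroups by order — order 1: 1; order 2: 3; order 3: 1; order 4: 6; order 6: 3; order 12: 6.
Total: 20.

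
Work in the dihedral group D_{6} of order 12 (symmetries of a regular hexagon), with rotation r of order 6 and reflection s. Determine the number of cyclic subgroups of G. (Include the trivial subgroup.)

10

Each element a generates a cyclic subgroup ⟨a⟩; distinct elements may generate the same one (a cyclic group of order d has φ(d) generators).
Cyclic subgroups by order — order 1: 1; order 2: 7; order 3: 1; order 6: 1.
Total: 10.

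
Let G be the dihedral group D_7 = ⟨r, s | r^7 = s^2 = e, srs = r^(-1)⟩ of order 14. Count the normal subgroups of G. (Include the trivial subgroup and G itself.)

3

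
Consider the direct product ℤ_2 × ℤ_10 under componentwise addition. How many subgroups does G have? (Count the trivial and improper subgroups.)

|G| = 20, so by Lagrange every subgroup order divides 20. Divisors: 1, 2, 4, 5, 10, 20.
Subgroups by order — order 1: 1; order 2: 3; order 4: 1; order 5: 1; order 10: 3; order 20: 1.
Total: 1 + 3 + 1 + 1 + 3 + 1 = 10.

10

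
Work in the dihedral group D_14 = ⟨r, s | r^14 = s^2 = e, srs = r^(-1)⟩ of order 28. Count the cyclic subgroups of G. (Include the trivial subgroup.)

A cyclic subgroup of order d is generated by each of its φ(d) elements of order d, so the cyclic subgroups of order d number (#elements of order d)/φ(d).
Cyclic subgroups by order — order 1: 1; order 2: 15; order 7: 1; order 14: 1.
Total: 18.

18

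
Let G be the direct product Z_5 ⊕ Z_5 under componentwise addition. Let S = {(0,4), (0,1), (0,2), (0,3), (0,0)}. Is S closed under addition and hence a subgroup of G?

Yes

|S| = 5 divides |G| = 25, consistent with Lagrange.
S contains the identity, every element's inverse is in S, and S is closed under +: it is a subgroup.
In fact S = ⟨(0,1)⟩.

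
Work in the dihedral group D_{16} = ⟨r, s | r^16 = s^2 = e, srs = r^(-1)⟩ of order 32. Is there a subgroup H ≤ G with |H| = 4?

Yes

4 | 32. A subgroup of order 4 is {e, r^8, r^2s, r^10s}.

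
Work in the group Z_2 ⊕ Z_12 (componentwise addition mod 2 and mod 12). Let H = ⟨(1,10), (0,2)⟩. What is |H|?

12

|⟨(1,10)⟩| = 6 and |⟨(0,2)⟩| = 6, so |H| is a multiple of lcm(6, 6) = 6 and divides |G| = 24.
Closing under the operation: H = {(0,0), (0,2), (0,4), (0,6), (0,8), (0,10), (1,0), (1,2), (1,4), (1,6), (1,8), (1,10)}, so |H| = 12.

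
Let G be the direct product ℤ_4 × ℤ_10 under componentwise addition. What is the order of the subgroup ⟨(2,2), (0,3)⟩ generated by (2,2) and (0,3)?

20

|⟨(2,2)⟩| = 10 and |⟨(0,3)⟩| = 10, so |H| is a multiple of lcm(10, 10) = 10 and divides |G| = 40.
Closing under the operation: H = {(0,0), (0,1), (0,2), (0,3), (0,4), (0,5), (0,6), (0,7), (0,8), (0,9), (2,0), (2,1), (2,2), (2,3), (2,4), (2,5), (2,6), (2,7), (2,8), (2,9)}, so |H| = 20.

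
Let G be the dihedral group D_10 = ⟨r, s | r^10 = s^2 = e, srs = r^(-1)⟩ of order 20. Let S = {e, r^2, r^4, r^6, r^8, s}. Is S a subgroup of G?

No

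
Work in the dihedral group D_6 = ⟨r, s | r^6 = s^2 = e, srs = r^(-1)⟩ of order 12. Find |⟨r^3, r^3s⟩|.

|⟨r^3⟩| = 2 and |⟨r^3s⟩| = 2, so |H| is a multiple of lcm(2, 2) = 2 and divides |G| = 12.
Closing under the operation: H = {e, r^3, s, r^3s}, so |H| = 4.

4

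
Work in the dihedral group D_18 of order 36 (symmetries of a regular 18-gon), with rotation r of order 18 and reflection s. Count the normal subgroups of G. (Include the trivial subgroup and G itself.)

G has 45 subgroups. Checking conjugation-invariance by order — order 1: 1/1 normal; order 2: 1/19 normal; order 3: 1/1 normal; order 4: 0/9 normal; order 6: 1/7 normal; order 9: 1/1 normal; order 12: 0/3 normal; order 18: 3/3 normal; order 36: 1/1 normal.
Total normal subgroups: 9.

9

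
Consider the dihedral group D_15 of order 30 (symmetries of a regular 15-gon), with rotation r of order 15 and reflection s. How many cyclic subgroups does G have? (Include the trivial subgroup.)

Each element a generates a cyclic subgroup ⟨a⟩; distinct elements may generate the same one (a cyclic group of order d has φ(d) generators).
Cyclic subgroups by order — order 1: 1; order 2: 15; order 3: 1; order 5: 1; order 15: 1.
Total: 19.

19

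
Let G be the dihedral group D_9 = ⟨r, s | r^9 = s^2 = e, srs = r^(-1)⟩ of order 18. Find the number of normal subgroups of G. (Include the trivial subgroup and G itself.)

4

G has 16 subgroups. Checking conjugation-invariance by order — order 1: 1/1 normal; order 2: 0/9 normal; order 3: 1/1 normal; order 6: 0/3 normal; order 9: 1/1 normal; order 18: 1/1 normal.
Total normal subgroups: 4.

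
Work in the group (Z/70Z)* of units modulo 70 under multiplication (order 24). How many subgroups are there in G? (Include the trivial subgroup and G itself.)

|G| = 24, so by Lagrange every subgroup order divides 24. Divisors: 1, 2, 3, 4, 6, 8, 12, 24.
Subgroups by order — order 1: 1; order 2: 3; order 3: 1; order 4: 3; order 6: 3; order 8: 1; order 12: 3; order 24: 1.
Total: 1 + 3 + 1 + 3 + 3 + 1 + 3 + 1 = 16.

16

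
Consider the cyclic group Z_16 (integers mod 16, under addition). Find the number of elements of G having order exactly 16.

8

In a cyclic group of order 16, the number of elements of order d (for d | 16) is φ(d).
φ(16) = 8.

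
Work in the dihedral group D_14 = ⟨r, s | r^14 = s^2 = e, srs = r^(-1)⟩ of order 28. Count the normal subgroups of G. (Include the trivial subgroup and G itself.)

7

G has 28 subgroups. Checking conjugation-invariance by order — order 1: 1/1 normal; order 2: 1/15 normal; order 4: 0/7 normal; order 7: 1/1 normal; order 14: 3/3 normal; order 28: 1/1 normal.
Total normal subgroups: 7.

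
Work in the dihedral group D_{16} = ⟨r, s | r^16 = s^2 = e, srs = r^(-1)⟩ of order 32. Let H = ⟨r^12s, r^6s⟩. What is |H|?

|⟨r^12s⟩| = 2 and |⟨r^6s⟩| = 2, so |H| is a multiple of lcm(2, 2) = 2 and divides |G| = 32.
Closing under the operation: H = {e, r^2, r^4, r^6, r^8, r^10, r^12, r^14, s, r^2s, r^4s, r^6s, r^8s, r^10s, r^12s, r^14s}, so |H| = 16.

16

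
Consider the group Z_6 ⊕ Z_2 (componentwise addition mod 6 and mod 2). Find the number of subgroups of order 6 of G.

3

|G| = 12 and 6 | 12, so subgroups of order 6 are possible by Lagrange.
The subgroups of order 6 are: {(0,0), (0,1), (2,0), (2,1), (4,0), (4,1)}; {(0,0), (1,0), (2,0), (3,0), (4,0), (5,0)}; {(0,0), (1,1), (2,0), (3,1), (4,0), (5,1)}.
So G has 3 subgroups of order 6.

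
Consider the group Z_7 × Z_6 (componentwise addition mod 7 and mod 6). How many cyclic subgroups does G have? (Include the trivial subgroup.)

8

A cyclic subgroup of order d is generated by each of its φ(d) elements of order d, so the cyclic subgroups of order d number (#elements of order d)/φ(d).
Cyclic subgroups by order — order 1: 1; order 2: 1; order 3: 1; order 6: 1; order 7: 1; order 14: 1; order 21: 1; order 42: 1.
Total: 8.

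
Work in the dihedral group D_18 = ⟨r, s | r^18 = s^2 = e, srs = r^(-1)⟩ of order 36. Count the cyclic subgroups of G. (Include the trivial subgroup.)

A cyclic subgroup of order d is generated by each of its φ(d) elements of order d, so the cyclic subgroups of order d number (#elements of order d)/φ(d).
Cyclic subgroups by order — order 1: 1; order 2: 19; order 3: 1; order 6: 1; order 9: 1; order 18: 1.
Total: 24.

24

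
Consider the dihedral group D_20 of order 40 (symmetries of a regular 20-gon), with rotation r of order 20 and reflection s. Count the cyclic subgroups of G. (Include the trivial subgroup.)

Group the elements of G by the cyclic subgroup they generate; each cyclic subgroup of order d accounts for φ(d) elements.
Cyclic subgroups by order — order 1: 1; order 2: 21; order 4: 1; order 5: 1; order 10: 1; order 20: 1.
Total: 26.

26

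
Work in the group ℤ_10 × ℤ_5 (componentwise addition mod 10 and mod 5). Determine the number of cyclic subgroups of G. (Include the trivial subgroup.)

14

Group the elements of G by the cyclic subgroup they generate; each cyclic subgroup of order d accounts for φ(d) elements.
Cyclic subgroups by order — order 1: 1; order 2: 1; order 5: 6; order 10: 6.
Total: 14.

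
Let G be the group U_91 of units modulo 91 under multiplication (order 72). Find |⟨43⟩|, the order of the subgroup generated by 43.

6

Compute successive powers of 43 mod 91: 43, 29, 64, 22, 36, 1; 43^6 ≡ 1 (mod 91).
So |⟨43⟩| = 6.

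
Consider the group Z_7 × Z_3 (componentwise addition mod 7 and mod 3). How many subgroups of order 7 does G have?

1

|G| = 21 and 7 | 21, so subgroups of order 7 are possible by Lagrange.
The subgroups of order 7 are: {(0,0), (1,0), (2,0), (3,0), (4,0), (5,0), (6,0)}.
So G has 1 subgroup of order 7.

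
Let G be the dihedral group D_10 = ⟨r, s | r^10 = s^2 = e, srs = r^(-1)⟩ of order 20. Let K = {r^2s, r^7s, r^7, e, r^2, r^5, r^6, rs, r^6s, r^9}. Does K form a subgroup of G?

No

r^9 ∈ K but its inverse r ∉ K, so K is not a subgroup.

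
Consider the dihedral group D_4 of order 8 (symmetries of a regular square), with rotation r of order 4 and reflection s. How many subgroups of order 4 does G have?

3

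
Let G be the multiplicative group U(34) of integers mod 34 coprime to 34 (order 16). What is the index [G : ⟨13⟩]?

|⟨13⟩| = 4 and |G| = 16.
By Lagrange, [G : H] = |G|/|H| = 16/4 = 4.

4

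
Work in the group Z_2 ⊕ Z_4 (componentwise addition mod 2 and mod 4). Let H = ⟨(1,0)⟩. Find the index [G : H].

4

|⟨(1,0)⟩| = 2 and |G| = 8.
By Lagrange, [G : H] = |G|/|H| = 8/2 = 4.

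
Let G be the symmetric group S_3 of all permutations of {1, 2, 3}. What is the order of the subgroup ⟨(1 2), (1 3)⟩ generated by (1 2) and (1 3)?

6

|⟨(1 2)⟩| = 2 and |⟨(1 3)⟩| = 2, so |H| is a multiple of lcm(2, 2) = 2 and divides |G| = 6.
Closing {(1 2), (1 3)} under the group operation gives all of G, so |H| = 6.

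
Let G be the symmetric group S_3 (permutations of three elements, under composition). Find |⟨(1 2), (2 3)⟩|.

6

|⟨(1 2)⟩| = 2 and |⟨(2 3)⟩| = 2, so |H| is a multiple of lcm(2, 2) = 2 and divides |G| = 6.
Closing {(1 2), (2 3)} under the group operation gives all of G, so |H| = 6.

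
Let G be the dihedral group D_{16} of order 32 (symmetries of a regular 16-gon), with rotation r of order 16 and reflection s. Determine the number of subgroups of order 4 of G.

|G| = 32 and 4 | 32, so subgroups of order 4 are possible by Lagrange.
The subgroups of order 4 are: {e, r^8, r^2s, r^10s}; {e, r^8, r^3s, r^11s}; {e, r^4, r^8, r^12}; {e, r^8, r^4s, r^12s}; … (9 in all).
So G has 9 subgroups of order 4.

9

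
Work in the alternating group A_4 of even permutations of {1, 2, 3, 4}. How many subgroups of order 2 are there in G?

3

|G| = 12 and 2 | 12, so subgroups of order 2 are possible by Lagrange.
The subgroups of order 2 are: {e, (1 2)(3 4)}; {e, (1 3)(2 4)}; {e, (1 4)(2 3)}.
So G has 3 subgroups of order 2.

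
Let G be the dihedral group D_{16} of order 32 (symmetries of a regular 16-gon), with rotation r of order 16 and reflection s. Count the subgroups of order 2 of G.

17

|G| = 32 and 2 | 32, so subgroups of order 2 are possible by Lagrange.
The subgroups of order 2 are: {e, r^10s}; {e, r^11s}; {e, r^12s}; {e, r^13s}; … (17 in all).
So G has 17 subgroups of order 2.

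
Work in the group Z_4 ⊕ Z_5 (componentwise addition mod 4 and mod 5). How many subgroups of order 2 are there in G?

|G| = 20 and 2 | 20, so subgroups of order 2 are possible by Lagrange.
The subgroups of order 2 are: {(0,0), (2,0)}.
So G has 1 subgroup of order 2.

1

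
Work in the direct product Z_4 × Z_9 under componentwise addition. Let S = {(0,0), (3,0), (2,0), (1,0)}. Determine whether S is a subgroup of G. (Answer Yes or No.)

Yes

|S| = 4 divides |G| = 36, consistent with Lagrange.
S contains the identity, every element's inverse is in S, and S is closed under +: it is a subgroup.
In fact S = ⟨(1,0)⟩.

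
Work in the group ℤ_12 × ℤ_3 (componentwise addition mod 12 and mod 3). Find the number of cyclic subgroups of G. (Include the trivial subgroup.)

Each element a generates a cyclic subgroup ⟨a⟩; distinct elements may generate the same one (a cyclic group of order d has φ(d) generators).
Cyclic subgroups by order — order 1: 1; order 2: 1; order 3: 4; order 4: 1; order 6: 4; order 12: 4.
Total: 15.

15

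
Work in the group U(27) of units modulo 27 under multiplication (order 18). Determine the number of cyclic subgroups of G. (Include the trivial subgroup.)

A cyclic subgroup of order d is generated by each of its φ(d) elements of order d, so the cyclic subgroups of order d number (#elements of order d)/φ(d).
Cyclic subgroups by order — order 1: 1; order 2: 1; order 3: 1; order 6: 1; order 9: 1; order 18: 1.
Total: 6.

6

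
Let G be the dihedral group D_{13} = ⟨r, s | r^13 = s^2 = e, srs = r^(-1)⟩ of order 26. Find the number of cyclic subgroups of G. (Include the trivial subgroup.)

A cyclic subgroup of order d is generated by each of its φ(d) elements of order d, so the cyclic subgroups of order d number (#elements of order d)/φ(d).
Cyclic subgroups by order — order 1: 1; order 2: 13; order 13: 1.
Total: 15.

15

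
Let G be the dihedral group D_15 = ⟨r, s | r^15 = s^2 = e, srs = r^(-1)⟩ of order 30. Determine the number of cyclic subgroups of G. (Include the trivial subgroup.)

19

A cyclic subgroup of order d is generated by each of its φ(d) elements of order d, so the cyclic subgroups of order d number (#elements of order d)/φ(d).
Cyclic subgroups by order — order 1: 1; order 2: 15; order 3: 1; order 5: 1; order 15: 1.
Total: 19.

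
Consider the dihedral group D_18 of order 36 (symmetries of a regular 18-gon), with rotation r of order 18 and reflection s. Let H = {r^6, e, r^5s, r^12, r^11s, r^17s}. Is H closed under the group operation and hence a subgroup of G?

Yes

|H| = 6 divides |G| = 36, consistent with Lagrange.
H contains the identity, every element's inverse is in H, and H is closed under ·: it is a subgroup.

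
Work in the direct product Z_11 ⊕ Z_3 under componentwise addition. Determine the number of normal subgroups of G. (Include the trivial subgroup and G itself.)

G is abelian, so every subgroup is normal.
G has 4 subgroups in total, hence 4 normal subgroups.

4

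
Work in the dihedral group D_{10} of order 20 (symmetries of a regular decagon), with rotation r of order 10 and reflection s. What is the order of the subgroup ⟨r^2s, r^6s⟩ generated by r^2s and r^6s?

10

|⟨r^2s⟩| = 2 and |⟨r^6s⟩| = 2, so |H| is a multiple of lcm(2, 2) = 2 and divides |G| = 20.
Closing under the operation: H = {e, r^2, r^4, r^6, r^8, s, r^2s, r^4s, r^6s, r^8s}, so |H| = 10.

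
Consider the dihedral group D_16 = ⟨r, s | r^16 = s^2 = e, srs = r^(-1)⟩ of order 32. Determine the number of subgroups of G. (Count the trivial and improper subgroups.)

36

|G| = 32, so by Lagrange every subgroup order divides 32. Divisors: 1, 2, 4, 8, 16, 32.
Subgroups by order — order 1: 1; order 2: 17; order 4: 9; order 8: 5; order 16: 3; order 32: 1.
Total: 1 + 17 + 9 + 5 + 3 + 1 = 36.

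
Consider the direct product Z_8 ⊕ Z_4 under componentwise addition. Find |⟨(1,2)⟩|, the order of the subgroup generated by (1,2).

The order of (1,2) in Z_8 × Z_4 is lcm(ord(1) in Z_8, ord(2) in Z_4).
ord(1) = 8 and ord(2) = 2, so |⟨(1,2)⟩| = lcm(8, 2) = 8.

8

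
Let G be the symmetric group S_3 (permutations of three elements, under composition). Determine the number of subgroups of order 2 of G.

|G| = 6 and 2 | 6, so subgroups of order 2 are possible by Lagrange.
The subgroups of order 2 are: {e, (1 2)}; {e, (1 3)}; {e, (2 3)}.
So G has 3 subgroups of order 2.

3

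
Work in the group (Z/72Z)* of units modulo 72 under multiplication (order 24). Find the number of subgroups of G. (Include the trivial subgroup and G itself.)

32

|G| = 24, so by Lagrange every subgroup order divides 24. Divisors: 1, 2, 3, 4, 6, 8, 12, 24.
Subgroups by order — order 1: 1; order 2: 7; order 3: 1; order 4: 7; order 6: 7; order 8: 1; order 12: 7; order 24: 1.
Total: 1 + 7 + 1 + 7 + 7 + 1 + 7 + 1 = 32.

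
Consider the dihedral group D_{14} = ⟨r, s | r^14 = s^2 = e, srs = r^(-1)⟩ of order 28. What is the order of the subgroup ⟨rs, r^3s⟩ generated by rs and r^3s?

|⟨rs⟩| = 2 and |⟨r^3s⟩| = 2, so |H| is a multiple of lcm(2, 2) = 2 and divides |G| = 28.
Closing under the operation: H = {e, r^2, r^4, r^6, r^8, r^10, r^12, rs, r^3s, r^5s, r^7s, r^9s, r^11s, r^13s}, so |H| = 14.

14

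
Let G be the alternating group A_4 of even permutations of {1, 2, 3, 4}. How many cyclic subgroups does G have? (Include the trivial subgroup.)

8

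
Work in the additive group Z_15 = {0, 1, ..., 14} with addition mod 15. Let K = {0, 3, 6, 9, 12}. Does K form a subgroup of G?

Yes

|K| = 5 divides |G| = 15, consistent with Lagrange.
K contains the identity, every element's inverse is in K, and K is closed under +: it is a subgroup.
In fact K = ⟨3⟩.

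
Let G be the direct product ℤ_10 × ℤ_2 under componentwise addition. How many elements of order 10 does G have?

12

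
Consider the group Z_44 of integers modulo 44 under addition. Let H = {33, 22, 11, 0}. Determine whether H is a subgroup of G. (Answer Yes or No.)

|H| = 4 divides |G| = 44, consistent with Lagrange.
H contains the identity, every element's inverse is in H, and H is closed under +: it is a subgroup.
In fact H = ⟨33⟩.

Yes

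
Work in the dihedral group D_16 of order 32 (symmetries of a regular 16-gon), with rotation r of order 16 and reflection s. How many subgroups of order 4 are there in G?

|G| = 32 and 4 | 32, so subgroups of order 4 are possible by Lagrange.
The subgroups of order 4 are: {e, r^8, r^2s, r^10s}; {e, r^8, r^3s, r^11s}; {e, r^4, r^8, r^12}; {e, r^8, r^4s, r^12s}; … (9 in all).
So G has 9 subgroups of order 4.

9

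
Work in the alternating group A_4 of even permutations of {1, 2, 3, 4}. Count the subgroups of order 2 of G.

|G| = 12 and 2 | 12, so subgroups of order 2 are possible by Lagrange.
The subgroups of order 2 are: {e, (1 2)(3 4)}; {e, (1 3)(2 4)}; {e, (1 4)(2 3)}.
So G has 3 subgroups of order 2.

3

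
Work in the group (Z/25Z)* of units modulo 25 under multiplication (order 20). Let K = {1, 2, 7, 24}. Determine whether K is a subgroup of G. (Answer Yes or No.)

2 ∈ K but its inverse 13 ∉ K, so K is not a subgroup.

No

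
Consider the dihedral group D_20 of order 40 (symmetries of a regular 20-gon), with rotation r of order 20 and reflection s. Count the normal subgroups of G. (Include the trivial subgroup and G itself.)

G has 48 subgroups. Checking conjugation-invariance by order — order 1: 1/1 normal; order 2: 1/21 normal; order 4: 1/11 normal; order 5: 1/1 normal; order 8: 0/5 normal; order 10: 1/5 normal; order 20: 3/3 normal; order 40: 1/1 normal.
Total normal subgroups: 9.

9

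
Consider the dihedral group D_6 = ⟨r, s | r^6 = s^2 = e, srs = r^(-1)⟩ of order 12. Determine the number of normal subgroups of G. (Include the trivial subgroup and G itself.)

7

G has 16 subgroups. Checking conjugation-invariance by order — order 1: 1/1 normal; order 2: 1/7 normal; order 3: 1/1 normal; order 4: 0/3 normal; order 6: 3/3 normal; order 12: 1/1 normal.
Total normal subgroups: 7.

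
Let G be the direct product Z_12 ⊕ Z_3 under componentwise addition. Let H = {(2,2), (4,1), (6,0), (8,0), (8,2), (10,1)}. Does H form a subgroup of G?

No

The identity (0,0) ∉ H, so H is not a subgroup.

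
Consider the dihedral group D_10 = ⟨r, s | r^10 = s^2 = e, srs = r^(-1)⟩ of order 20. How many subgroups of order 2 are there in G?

11

|G| = 20 and 2 | 20, so subgroups of order 2 are possible by Lagrange.
The subgroups of order 2 are: {e, r^2s}; {e, r^3s}; {e, r^4s}; {e, r^5}; … (11 in all).
So G has 11 subgroups of order 2.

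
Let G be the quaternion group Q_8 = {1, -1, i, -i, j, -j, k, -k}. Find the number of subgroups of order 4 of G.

|G| = 8 and 4 | 8, so subgroups of order 4 are possible by Lagrange.
The subgroups of order 4 are: {1, -1, i, -i}; {1, -1, j, -j}; {1, -1, k, -k}.
So G has 3 subgroups of order 4.

3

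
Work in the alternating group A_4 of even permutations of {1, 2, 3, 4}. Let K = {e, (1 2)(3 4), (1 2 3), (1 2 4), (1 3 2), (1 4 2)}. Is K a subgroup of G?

No

Closure fails: (1 3 2) ∘ (1 2 4) = (2 4 3) ∉ K. So K is not a subgroup.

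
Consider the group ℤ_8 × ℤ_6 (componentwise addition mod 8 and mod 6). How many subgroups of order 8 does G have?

|G| = 48 and 8 | 48, so subgroups of order 8 are possible by Lagrange.
The subgroups of order 8 are: {(0,0), (0,3), (2,0), (2,3), (4,0), (4,3), (6,0), (6,3)}; {(0,0), (1,0), (2,0), (3,0), (4,0), (5,0), (6,0), (7,0)}; {(0,0), (1,3), (2,0), (3,3), (4,0), (5,3), (6,0), (7,3)}.
So G has 3 subgroups of order 8.

3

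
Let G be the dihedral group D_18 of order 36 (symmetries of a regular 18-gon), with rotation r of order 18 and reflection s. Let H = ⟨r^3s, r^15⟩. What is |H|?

|⟨r^3s⟩| = 2 and |⟨r^15⟩| = 6, so |H| is a multiple of lcm(2, 6) = 6 and divides |G| = 36.
Closing under the operation: H = {e, r^3, r^6, r^9, r^12, r^15, s, r^3s, r^6s, r^9s, r^12s, r^15s}, so |H| = 12.

12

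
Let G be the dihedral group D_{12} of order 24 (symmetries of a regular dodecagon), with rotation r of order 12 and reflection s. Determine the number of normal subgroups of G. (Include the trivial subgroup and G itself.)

G has 34 subgroups. Checking conjugation-invariance by order — order 1: 1/1 normal; order 2: 1/13 normal; order 3: 1/1 normal; order 4: 1/7 normal; order 6: 1/5 normal; order 8: 0/3 normal; order 12: 3/3 normal; order 24: 1/1 normal.
Total normal subgroups: 9.

9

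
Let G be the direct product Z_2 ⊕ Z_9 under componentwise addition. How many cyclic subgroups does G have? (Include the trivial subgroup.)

Each element a generates a cyclic subgroup ⟨a⟩; distinct elements may generate the same one (a cyclic group of order d has φ(d) generators).
Cyclic subgroups by order — order 1: 1; order 2: 1; order 3: 1; order 6: 1; order 9: 1; order 18: 1.
Total: 6.

6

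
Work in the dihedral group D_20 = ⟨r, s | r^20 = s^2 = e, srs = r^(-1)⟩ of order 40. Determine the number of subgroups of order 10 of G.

|G| = 40 and 10 | 40, so subgroups of order 10 are possible by Lagrange.
The subgroups of order 10 are: {e, r^2, r^4, r^6, r^8, r^10, r^12, r^14, r^16, r^18}; {e, r^4, r^8, r^12, r^16, r^2s, r^6s, r^10s, r^14s, r^18s}; {e, r^4, r^8, r^12, r^16, r^3s, r^7s, r^11s, r^15s, r^19s}; {e, r^4, r^8, r^12, r^16, s, r^4s, r^8s, r^12s, r^16s}; … (5 in all).
So G has 5 subgroups of order 10.

5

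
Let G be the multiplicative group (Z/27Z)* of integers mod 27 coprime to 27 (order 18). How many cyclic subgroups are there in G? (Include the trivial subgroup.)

6

Each element a generates a cyclic subgroup ⟨a⟩; distinct elements may generate the same one (a cyclic group of order d has φ(d) generators).
Cyclic subgroups by order — order 1: 1; order 2: 1; order 3: 1; order 6: 1; order 9: 1; order 18: 1.
Total: 6.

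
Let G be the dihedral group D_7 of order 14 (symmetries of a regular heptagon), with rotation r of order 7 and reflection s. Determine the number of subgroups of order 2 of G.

|G| = 14 and 2 | 14, so subgroups of order 2 are possible by Lagrange.
The subgroups of order 2 are: {e, r^2s}; {e, r^3s}; {e, r^4s}; {e, r^5s}; … (7 in all).
So G has 7 subgroups of order 2.

7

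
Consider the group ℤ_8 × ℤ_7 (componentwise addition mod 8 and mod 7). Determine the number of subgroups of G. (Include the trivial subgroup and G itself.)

8

|G| = 56, so by Lagrange every subgroup order divides 56. Divisors: 1, 2, 4, 7, 8, 14, 28, 56.
Subgroups by order — order 1: 1; order 2: 1; order 4: 1; order 7: 1; order 8: 1; order 14: 1; order 28: 1; order 56: 1.
Total: 1 + 1 + 1 + 1 + 1 + 1 + 1 + 1 = 8.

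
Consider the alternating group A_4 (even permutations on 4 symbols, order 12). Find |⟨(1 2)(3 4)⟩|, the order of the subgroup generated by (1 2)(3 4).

Computing powers of (1 2)(3 4): the smallest k with ((1 2)(3 4))^k = e is k = 2.

2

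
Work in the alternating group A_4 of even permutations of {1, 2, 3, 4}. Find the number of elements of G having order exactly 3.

8

The elements of order 3 are: (2 3 4), (2 4 3), (1 2 3), (1 2 4), (1 3 2), (1 3 4), (1 4 2), (1 4 3).
That's 8.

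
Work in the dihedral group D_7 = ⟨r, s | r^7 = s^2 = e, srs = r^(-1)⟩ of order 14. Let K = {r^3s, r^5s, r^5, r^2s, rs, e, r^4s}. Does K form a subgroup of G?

r^5 ∈ K but its inverse r^2 ∉ K, so K is not a subgroup.

No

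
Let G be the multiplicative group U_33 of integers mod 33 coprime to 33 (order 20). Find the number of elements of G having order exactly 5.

The elements of order 5 are: 4, 16, 25, 31.
That's 4.

4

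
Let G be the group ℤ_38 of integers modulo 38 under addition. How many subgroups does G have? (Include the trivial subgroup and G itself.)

A cyclic group of order 38 has exactly one subgroup for each divisor of 38.
Divisors of 38: 1, 2, 19, 38.
So ℤ_38 has 4 subgroups.

4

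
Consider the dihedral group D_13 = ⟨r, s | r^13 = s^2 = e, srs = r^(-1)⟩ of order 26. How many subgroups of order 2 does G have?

|G| = 26 and 2 | 26, so subgroups of order 2 are possible by Lagrange.
The subgroups of order 2 are: {e, r^10s}; {e, r^11s}; {e, r^12s}; {e, r^2s}; … (13 in all).
So G has 13 subgroups of order 2.

13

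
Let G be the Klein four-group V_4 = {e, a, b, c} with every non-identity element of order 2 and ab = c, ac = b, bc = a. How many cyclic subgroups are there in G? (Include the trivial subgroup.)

4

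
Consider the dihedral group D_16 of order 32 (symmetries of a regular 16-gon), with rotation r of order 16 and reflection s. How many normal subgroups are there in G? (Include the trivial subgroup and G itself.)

G has 36 subgroups. Checking conjugation-invariance by order — order 1: 1/1 normal; order 2: 1/17 normal; order 4: 1/9 normal; order 8: 1/5 normal; order 16: 3/3 normal; order 32: 1/1 normal.
Total normal subgroups: 8.

8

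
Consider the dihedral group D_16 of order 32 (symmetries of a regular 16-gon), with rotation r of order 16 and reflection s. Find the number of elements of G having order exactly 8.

4

The elements of order 8 are: r^2, r^6, r^10, r^14.
That's 4.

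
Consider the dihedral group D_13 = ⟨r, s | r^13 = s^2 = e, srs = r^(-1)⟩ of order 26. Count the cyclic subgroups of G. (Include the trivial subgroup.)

15

Group the elements of G by the cyclic subgroup they generate; each cyclic subgroup of order d accounts for φ(d) elements.
Cyclic subgroups by order — order 1: 1; order 2: 13; order 13: 1.
Total: 15.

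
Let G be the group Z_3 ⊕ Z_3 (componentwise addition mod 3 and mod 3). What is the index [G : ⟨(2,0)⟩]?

3

|⟨(2,0)⟩| = 3 and |G| = 9.
By Lagrange, [G : H] = |G|/|H| = 9/3 = 3.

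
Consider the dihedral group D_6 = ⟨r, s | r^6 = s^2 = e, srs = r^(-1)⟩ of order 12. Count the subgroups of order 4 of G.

|G| = 12 and 4 | 12, so subgroups of order 4 are possible by Lagrange.
The subgroups of order 4 are: {e, r^3, r^2s, r^5s}; {e, r^3, s, r^3s}; {e, r^3, rs, r^4s}.
So G has 3 subgroups of order 4.

3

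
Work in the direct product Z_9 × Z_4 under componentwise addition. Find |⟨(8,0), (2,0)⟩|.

|⟨(8,0)⟩| = 9 and |⟨(2,0)⟩| = 9, so |H| is a multiple of lcm(9, 9) = 9 and divides |G| = 36.
Closing under the operation: H = {(0,0), (1,0), (2,0), (3,0), (4,0), (5,0), (6,0), (7,0), (8,0)}, so |H| = 9.

9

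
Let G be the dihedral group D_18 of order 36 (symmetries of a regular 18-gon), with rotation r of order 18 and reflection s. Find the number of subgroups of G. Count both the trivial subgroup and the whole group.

45

|G| = 36, so by Lagrange every subgroup order divides 36. Divisors: 1, 2, 3, 4, 6, 9, 12, 18, 36.
Subgroups by order — order 1: 1; order 2: 19; order 3: 1; order 4: 9; order 6: 7; order 9: 1; order 12: 3; order 18: 3; order 36: 1.
Total: 1 + 19 + 1 + 9 + 7 + 1 + 3 + 3 + 1 = 45.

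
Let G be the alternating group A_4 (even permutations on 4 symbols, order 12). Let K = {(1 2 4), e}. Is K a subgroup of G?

(1 2 4) ∈ K but its inverse (1 4 2) ∉ K, so K is not a subgroup.

No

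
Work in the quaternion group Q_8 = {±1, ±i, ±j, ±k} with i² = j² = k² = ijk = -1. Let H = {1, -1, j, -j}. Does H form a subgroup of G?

Yes

|H| = 4 divides |G| = 8, consistent with Lagrange.
H contains the identity, every element's inverse is in H, and H is closed under ·: it is a subgroup.
In fact H = ⟨j⟩.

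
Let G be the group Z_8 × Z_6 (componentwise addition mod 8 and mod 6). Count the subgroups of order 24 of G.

|G| = 48 and 24 | 48, so subgroups of order 24 are possible by Lagrange.
The subgroups of order 24 are: {(0,0), (0,1), (0,2), (0,3), (0,4), (0,5), (2,0), (2,1), (2,2), (2,3), (2,4), (2,5), (4,0), (4,1), (4,2), (4,3), (4,4), (4,5), (6,0), (6,1), (6,2), (6,3), (6,4), (6,5)}; {(0,0), (0,2), (0,4), (1,0), (1,2), (1,4), (2,0), (2,2), (2,4), (3,0), (3,2), (3,4), (4,0), (4,2), (4,4), (5,0), (5,2), (5,4), (6,0), (6,2), (6,4), (7,0), (7,2), (7,4)}; {(0,0), (0,2), (0,4), (1,1), (1,3), (1,5), (2,0), (2,2), (2,4), (3,1), (3,3), (3,5), (4,0), (4,2), (4,4), (5,1), (5,3), (5,5), (6,0), (6,2), (6,4), (7,1), (7,3), (7,5)}.
So G has 3 subgroups of order 24.

3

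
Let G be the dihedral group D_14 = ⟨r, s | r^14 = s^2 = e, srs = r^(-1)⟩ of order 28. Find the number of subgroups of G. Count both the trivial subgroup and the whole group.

|G| = 28, so by Lagrange every subgroup order divides 28. Divisors: 1, 2, 4, 7, 14, 28.
Subgroups by order — order 1: 1; order 2: 15; order 4: 7; order 7: 1; order 14: 3; order 28: 1.
Total: 1 + 15 + 7 + 1 + 3 + 1 = 28.

28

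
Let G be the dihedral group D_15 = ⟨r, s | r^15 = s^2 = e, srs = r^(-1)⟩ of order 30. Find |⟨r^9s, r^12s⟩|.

10

|⟨r^9s⟩| = 2 and |⟨r^12s⟩| = 2, so |H| is a multiple of lcm(2, 2) = 2 and divides |G| = 30.
Closing under the operation: H = {e, r^3, r^6, r^9, r^12, s, r^3s, r^6s, r^9s, r^12s}, so |H| = 10.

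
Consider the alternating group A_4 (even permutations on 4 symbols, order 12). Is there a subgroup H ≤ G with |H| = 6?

6 | 12, so Lagrange does not rule it out; but checking all subgroups of G, none has order 6.
(A_4 is the standard example that the converse of Lagrange fails.)

No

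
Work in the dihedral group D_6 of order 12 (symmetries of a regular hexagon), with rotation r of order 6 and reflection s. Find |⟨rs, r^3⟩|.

|⟨rs⟩| = 2 and |⟨r^3⟩| = 2, so |H| is a multiple of lcm(2, 2) = 2 and divides |G| = 12.
Closing under the operation: H = {e, r^3, rs, r^4s}, so |H| = 4.

4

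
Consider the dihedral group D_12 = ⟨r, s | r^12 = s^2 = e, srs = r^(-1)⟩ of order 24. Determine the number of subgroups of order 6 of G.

|G| = 24 and 6 | 24, so subgroups of order 6 are possible by Lagrange.
The subgroups of order 6 are: {e, r^2, r^4, r^6, r^8, r^10}; {e, r^4, r^8, r^2s, r^6s, r^10s}; {e, r^4, r^8, r^3s, r^7s, r^11s}; {e, r^4, r^8, s, r^4s, r^8s}; … (5 in all).
So G has 5 subgroups of order 6.

5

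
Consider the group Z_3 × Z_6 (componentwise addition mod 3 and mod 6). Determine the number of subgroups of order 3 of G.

|G| = 18 and 3 | 18, so subgroups of order 3 are possible by Lagrange.
The subgroups of order 3 are: {(0,0), (0,2), (0,4)}; {(0,0), (1,0), (2,0)}; {(0,0), (1,2), (2,4)}; {(0,0), (1,4), (2,2)}.
So G has 4 subgroups of order 3.

4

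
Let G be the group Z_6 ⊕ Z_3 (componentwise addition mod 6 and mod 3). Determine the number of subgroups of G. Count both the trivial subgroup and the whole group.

|G| = 18, so by Lagrange every subgroup order divides 18. Divisors: 1, 2, 3, 6, 9, 18.
Subgroups by order — order 1: 1; order 2: 1; order 3: 4; order 6: 4; order 9: 1; order 18: 1.
Total: 1 + 1 + 4 + 4 + 1 + 1 = 12.

12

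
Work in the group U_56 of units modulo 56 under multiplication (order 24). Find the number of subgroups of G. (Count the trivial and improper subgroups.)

32

|G| = 24, so by Lagrange every subgroup order divides 24. Divisors: 1, 2, 3, 4, 6, 8, 12, 24.
Subgroups by order — order 1: 1; order 2: 7; order 3: 1; order 4: 7; order 6: 7; order 8: 1; order 12: 7; order 24: 1.
Total: 1 + 7 + 1 + 7 + 7 + 1 + 7 + 1 = 32.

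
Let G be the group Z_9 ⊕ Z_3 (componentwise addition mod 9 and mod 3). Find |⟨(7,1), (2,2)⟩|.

9

|⟨(7,1)⟩| = 9 and |⟨(2,2)⟩| = 9, so |H| is a multiple of lcm(9, 9) = 9 and divides |G| = 27.
Closing under the operation: H = {(0,0), (1,1), (2,2), (3,0), (4,1), (5,2), (6,0), (7,1), (8,2)}, so |H| = 9.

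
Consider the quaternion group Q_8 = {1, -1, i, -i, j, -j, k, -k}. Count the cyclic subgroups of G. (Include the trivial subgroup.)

5

Each element a generates a cyclic subgroup ⟨a⟩; distinct elements may generate the same one (a cyclic group of order d has φ(d) generators).
Cyclic subgroups by order — order 1: 1; order 2: 1; order 4: 3.
Total: 5.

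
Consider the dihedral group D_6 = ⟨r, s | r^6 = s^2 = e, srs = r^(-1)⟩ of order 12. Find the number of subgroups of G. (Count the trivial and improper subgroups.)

|G| = 12, so by Lagrange every subgroup order divides 12. Divisors: 1, 2, 3, 4, 6, 12.
Subgroups by order — order 1: 1; order 2: 7; order 3: 1; order 4: 3; order 6: 3; order 12: 1.
Total: 1 + 7 + 1 + 3 + 3 + 1 = 16.

16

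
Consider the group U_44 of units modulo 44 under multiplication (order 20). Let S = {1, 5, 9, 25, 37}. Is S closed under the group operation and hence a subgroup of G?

Yes

|S| = 5 divides |G| = 20, consistent with Lagrange.
S contains the identity, every element's inverse is in S, and S is closed under ·: it is a subgroup.
In fact S = ⟨5⟩.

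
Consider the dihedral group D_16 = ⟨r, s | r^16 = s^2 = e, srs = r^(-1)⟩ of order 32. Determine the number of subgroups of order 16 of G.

|G| = 32 and 16 | 32, so subgroups of order 16 are possible by Lagrange.
The subgroups of order 16 are: {e, r, r^2, r^3, r^4, r^5, r^6, r^7, r^8, r^9, r^10, r^11, r^12, r^13, r^14, r^15}; {e, r^2, r^4, r^6, r^8, r^10, r^12, r^14, s, r^2s, r^4s, r^6s, r^8s, r^10s, r^12s, r^14s}; {e, r^2, r^4, r^6, r^8, r^10, r^12, r^14, rs, r^3s, r^5s, r^7s, r^9s, r^11s, r^13s, r^15s}.
So G has 3 subgroups of order 16.

3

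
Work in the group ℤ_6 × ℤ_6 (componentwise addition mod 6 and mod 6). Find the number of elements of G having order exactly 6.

24

An element (a,b) has order lcm(ord(a), ord(b)); count pairs with lcm equal to 6.
Enumerating gives 24 such elements.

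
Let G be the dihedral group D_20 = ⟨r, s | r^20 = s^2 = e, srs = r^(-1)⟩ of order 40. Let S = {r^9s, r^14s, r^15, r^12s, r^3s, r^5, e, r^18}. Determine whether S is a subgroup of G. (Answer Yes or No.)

No

r^18 ∈ S but its inverse r^2 ∉ S, so S is not a subgroup.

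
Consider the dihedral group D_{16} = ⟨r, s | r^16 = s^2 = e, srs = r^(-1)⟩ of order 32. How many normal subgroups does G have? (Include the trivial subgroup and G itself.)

8

G has 36 subgroups. Checking conjugation-invariance by order — order 1: 1/1 normal; order 2: 1/17 normal; order 4: 1/9 normal; order 8: 1/5 normal; order 16: 3/3 normal; order 32: 1/1 normal.
Total normal subgroups: 8.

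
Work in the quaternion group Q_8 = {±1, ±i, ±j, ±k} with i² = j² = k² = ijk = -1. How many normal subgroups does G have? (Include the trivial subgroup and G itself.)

G has 6 subgroups. Checking conjugation-invariance by order — order 1: 1/1 normal; order 2: 1/1 normal; order 4: 3/3 normal; order 8: 1/1 normal.
Total normal subgroups: 6.

6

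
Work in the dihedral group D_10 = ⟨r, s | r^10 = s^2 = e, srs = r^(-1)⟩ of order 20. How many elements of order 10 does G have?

The elements of order 10 are: r, r^3, r^7, r^9.
That's 4.

4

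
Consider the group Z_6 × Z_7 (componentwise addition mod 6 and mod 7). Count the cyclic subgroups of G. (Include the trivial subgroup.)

8

Group the elements of G by the cyclic subgroup they generate; each cyclic subgroup of order d accounts for φ(d) elements.
Cyclic subgroups by order — order 1: 1; order 2: 1; order 3: 1; order 6: 1; order 7: 1; order 14: 1; order 21: 1; order 42: 1.
Total: 8.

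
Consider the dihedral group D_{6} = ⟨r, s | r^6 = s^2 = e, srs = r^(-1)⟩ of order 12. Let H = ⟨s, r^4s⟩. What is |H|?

|⟨s⟩| = 2 and |⟨r^4s⟩| = 2, so |H| is a multiple of lcm(2, 2) = 2 and divides |G| = 12.
Closing under the operation: H = {e, r^2, r^4, s, r^2s, r^4s}, so |H| = 6.

6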